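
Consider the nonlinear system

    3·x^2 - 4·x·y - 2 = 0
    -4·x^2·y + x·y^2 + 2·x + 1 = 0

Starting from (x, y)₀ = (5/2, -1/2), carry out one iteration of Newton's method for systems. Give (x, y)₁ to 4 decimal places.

(1.3207, -0.3299)

At (5/2, -1/2): F = (21.7500, 19.1250).
Jacobian J = [[6·x - 4·y, -4·x], [-8·x·y + y^2 + 2, -4·x^2 + 2·x·y]].
At the point, J = [[17.0000, -10.0000], [12.2500, -27.5000]] (det J = -345.0000).
Solving J·Δ = −F gives Δ = (-1.1793, 0.1701).
Then the next iterate is (x, y)₁ = (1.3207, -0.3299).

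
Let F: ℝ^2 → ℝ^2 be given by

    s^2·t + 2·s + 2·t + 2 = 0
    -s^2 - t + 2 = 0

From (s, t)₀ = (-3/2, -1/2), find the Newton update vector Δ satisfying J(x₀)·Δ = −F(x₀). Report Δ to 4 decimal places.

(0.1269, 0.6308)

At (-3/2, -1/2): F = (-3.1250, 0.2500).
Jacobian J = [[2·s·t + 2, s^2 + 2], [-2·s, -1]].
At the point, J = [[3.5000, 4.2500], [3.0000, -1.0000]] (det J = -16.2500).
Solving J·Δ = −F gives Δ = (0.1269, 0.6308).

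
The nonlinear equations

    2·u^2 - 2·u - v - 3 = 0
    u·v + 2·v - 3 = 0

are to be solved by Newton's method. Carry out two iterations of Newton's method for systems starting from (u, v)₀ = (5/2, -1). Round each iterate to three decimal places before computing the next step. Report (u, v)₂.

(1.959, 0.755)

At (5/2, -1): F = (5.500, -7.500).
Jacobian J = [[4·u - 2, -1], [v, u + 2]].
At the point, J = [[8.000, -1.000], [-1.000, 4.500]] (det J = 35.000).
Solving J·Δ = −F gives Δ = (-0.493, 1.557).
Then the next iterate is (u, v)₁ = (2.007, 0.557).
Round to (2.007, 0.557) and repeat: F = (0.48510, -0.76810), J = [[6.028, -1.000], [0.557, 4.007]].
Δ = (-0.048, 0.198), so (u, v)₂ = (1.959, 0.755).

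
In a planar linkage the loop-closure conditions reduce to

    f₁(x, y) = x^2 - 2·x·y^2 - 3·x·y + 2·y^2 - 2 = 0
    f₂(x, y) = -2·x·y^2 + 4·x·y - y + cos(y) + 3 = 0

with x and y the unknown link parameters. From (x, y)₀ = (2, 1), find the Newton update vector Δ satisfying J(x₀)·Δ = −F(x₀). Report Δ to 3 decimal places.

(-3.500, -0.250)

At (2, 1): F = (-6.000, 6.54030).
Jacobian J = [[2·x - 2·y^2 - 3·y, -4·x·y - 3·x + 4·y], [-2·y^2 + 4·y, -4·x·y + 4·x - sin(y) - 1]].
At the point, J = [[-1.000, -10.000], [2.000, -1.84147]] (det J = 21.84147).
Solving J·Δ = −F gives Δ = (-3.500, -0.250).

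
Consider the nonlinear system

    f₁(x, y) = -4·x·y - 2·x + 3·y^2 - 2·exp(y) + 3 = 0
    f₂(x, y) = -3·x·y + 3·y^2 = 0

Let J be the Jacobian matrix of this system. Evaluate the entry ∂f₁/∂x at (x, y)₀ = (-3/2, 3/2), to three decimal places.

∂f₁/∂x = -4·y - 2.
At (-3/2, 3/2) this is -8.000.

-8.000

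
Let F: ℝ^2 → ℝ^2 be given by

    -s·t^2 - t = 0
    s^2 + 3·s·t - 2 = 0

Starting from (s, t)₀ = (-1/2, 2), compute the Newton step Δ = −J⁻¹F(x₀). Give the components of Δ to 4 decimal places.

At (-1/2, 2): F = (0.0000, -4.7500).
Jacobian J = [[-t^2, -2·s·t - 1], [2·s + 3·t, 3·s]].
At the point, J = [[-4.0000, 1.0000], [5.0000, -1.5000]] (det J = 1.0000).
Solving J·Δ = −F gives Δ = (-4.7500, -19.0000).

(-4.7500, -19.0000)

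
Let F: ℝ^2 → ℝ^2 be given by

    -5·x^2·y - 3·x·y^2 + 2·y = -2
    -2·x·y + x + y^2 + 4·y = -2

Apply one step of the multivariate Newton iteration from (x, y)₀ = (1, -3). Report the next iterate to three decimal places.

(0.778, -1.889)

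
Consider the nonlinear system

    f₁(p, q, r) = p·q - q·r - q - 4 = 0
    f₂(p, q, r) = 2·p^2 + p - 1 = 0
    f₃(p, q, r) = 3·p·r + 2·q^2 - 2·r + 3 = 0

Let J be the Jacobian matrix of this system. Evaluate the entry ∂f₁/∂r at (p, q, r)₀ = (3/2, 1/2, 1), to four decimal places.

-0.5000

∂f₁/∂r = -q.
At (3/2, 1/2, 1) this is -0.5000.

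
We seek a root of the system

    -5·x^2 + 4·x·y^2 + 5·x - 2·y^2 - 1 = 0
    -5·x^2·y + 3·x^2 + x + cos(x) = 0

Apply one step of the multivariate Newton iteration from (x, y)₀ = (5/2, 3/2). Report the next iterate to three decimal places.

At (5/2, 3/2): F = (-1.750, -26.42614).
Jacobian J = [[-10·x + 4·y^2 + 5, 8·x·y - 4·y], [-10·x·y + 6·x - sin(x) + 1, -5·x^2]].
At the point, J = [[-11.000, 24.000], [-22.09847, -31.250]] (det J = 874.11333).
Solving J·Δ = −F gives Δ = (-0.788, -0.288).
Then the next iterate is (x, y)₁ = (1.712, 1.212).

(1.712, 1.212)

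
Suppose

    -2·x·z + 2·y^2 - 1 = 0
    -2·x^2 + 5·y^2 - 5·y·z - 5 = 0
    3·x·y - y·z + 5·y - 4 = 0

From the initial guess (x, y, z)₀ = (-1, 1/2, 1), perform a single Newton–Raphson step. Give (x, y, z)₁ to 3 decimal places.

At (-1, 1/2, 1): F = (1.500, -8.250, -3.500).
Jacobian J = [[-2·z, 4·y, -2·x], [-4·x, 10·y - 5·z, -5·y], [3·y, 3·x - z + 5, -y]].
At the point, J = [[-2.000, 2.000, 2.000], [4.000, 0.000, -2.500], [1.500, 1.000, -0.500]] (det J = -0.500).
Solving J·Δ = −F gives Δ = (-7.000, 6.750, -14.500).
Then the next iterate is (x, y, z)₁ = (-8.000, 7.250, -13.500).

(-8.000, 7.250, -13.500)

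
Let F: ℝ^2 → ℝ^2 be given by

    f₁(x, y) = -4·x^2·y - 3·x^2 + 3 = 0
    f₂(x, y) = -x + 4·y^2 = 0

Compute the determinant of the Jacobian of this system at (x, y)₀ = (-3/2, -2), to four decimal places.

231.0000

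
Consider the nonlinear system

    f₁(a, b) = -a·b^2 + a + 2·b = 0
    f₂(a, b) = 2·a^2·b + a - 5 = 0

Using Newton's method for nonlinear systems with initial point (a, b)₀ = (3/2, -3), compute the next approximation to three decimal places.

(0.798, -1.874)

At (3/2, -3): F = (-18.000, -17.000).
Jacobian J = [[-b^2 + 1, -2·a·b + 2], [4·a·b + 1, 2·a^2]].
At the point, J = [[-8.000, 11.000], [-17.000, 4.500]] (det J = 151.000).
Solving J·Δ = −F gives Δ = (-0.702, 1.126).
Then the next iterate is (a, b)₁ = (0.798, -1.874).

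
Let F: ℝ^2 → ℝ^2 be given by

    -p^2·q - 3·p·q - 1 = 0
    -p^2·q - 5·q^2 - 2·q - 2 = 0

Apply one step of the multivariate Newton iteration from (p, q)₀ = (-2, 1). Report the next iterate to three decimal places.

At (-2, 1): F = (1.000, -13.000).
Jacobian J = [[-2·p·q - 3·q, -p^2 - 3·p], [-2·p·q, -p^2 - 10·q - 2]].
At the point, J = [[1.000, 2.000], [4.000, -16.000]] (det J = -24.000).
Solving J·Δ = −F gives Δ = (0.417, -0.708).
Then the next iterate is (p, q)₁ = (-1.583, 0.292).

(-1.583, 0.292)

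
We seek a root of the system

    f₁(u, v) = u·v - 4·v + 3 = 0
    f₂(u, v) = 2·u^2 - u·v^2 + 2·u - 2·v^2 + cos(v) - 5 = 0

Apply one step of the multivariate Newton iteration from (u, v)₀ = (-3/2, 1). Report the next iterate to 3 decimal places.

(-1.992, 0.456)

At (-3/2, 1): F = (-2.500, -3.45970).
Jacobian J = [[v, u - 4], [4·u - v^2 + 2, -2·u·v - 4·v - sin(v)]].
At the point, J = [[1.000, -5.500], [-5.000, -1.84147]] (det J = -29.34147).
Solving J·Δ = −F gives Δ = (-0.492, -0.544).
Then the next iterate is (u, v)₁ = (-1.992, 0.456).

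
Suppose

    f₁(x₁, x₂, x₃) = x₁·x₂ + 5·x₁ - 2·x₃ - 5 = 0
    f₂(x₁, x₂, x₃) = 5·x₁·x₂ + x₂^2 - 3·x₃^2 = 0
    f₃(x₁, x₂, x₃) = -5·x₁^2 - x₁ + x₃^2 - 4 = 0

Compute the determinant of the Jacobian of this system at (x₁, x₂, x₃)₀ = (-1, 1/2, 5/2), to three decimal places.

-34.500

J = [[x₂ + 5, x₁, -2], [5·x₂, 5·x₁ + 2·x₂, -6·x₃], [-10·x₁ - 1, 0, 2·x₃]].
At the point, J = [[5.500, -1.000, -2.000], [2.500, -4.000, -15.000], [9.000, 0.000, 5.000]].
det J = -34.500.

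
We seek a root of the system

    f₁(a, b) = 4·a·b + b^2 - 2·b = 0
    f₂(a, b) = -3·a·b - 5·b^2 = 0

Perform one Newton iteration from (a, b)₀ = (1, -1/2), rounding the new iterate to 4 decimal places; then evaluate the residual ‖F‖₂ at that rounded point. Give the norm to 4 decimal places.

0.1388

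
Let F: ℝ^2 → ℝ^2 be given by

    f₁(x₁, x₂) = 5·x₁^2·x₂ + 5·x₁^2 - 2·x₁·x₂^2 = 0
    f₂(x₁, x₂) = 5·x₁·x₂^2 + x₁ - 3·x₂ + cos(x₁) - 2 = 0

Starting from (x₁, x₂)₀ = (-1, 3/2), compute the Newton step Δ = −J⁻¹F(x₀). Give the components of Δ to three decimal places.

(0.273, -0.813)

At (-1, 3/2): F = (17.000, -18.20970).
Jacobian J = [[10·x₁·x₂ + 10·x₁ - 2·x₂^2, 5·x₁^2 - 4·x₁·x₂], [5·x₂^2 - sin(x₁) + 1, 10·x₁·x₂ - 3]].
At the point, J = [[-29.500, 11.000], [13.09147, -18.000]] (det J = 386.99382).
Solving J·Δ = −F gives Δ = (0.273, -0.813).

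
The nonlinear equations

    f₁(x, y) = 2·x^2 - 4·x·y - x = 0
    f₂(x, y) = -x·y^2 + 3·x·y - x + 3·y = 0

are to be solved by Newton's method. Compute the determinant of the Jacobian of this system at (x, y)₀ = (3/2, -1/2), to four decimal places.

46.5000

J = [[4·x - 4·y - 1, -4·x], [-y^2 + 3·y - 1, -2·x·y + 3·x + 3]].
At the point, J = [[7.0000, -6.0000], [-2.7500, 9.0000]].
det J = 46.5000.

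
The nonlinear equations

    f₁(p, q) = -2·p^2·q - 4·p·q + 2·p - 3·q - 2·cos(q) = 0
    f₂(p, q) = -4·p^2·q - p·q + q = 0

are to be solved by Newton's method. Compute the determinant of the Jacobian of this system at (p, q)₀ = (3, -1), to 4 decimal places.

183.0735

J = [[-4·p·q - 4·q + 2, -2·p^2 - 4·p + 2·sin(q) - 3], [-8·p·q - q, -4·p^2 - p + 1]].
At the point, J = [[18.0000, -34.682942], [25.0000, -38.0000]].
det J = 183.0735.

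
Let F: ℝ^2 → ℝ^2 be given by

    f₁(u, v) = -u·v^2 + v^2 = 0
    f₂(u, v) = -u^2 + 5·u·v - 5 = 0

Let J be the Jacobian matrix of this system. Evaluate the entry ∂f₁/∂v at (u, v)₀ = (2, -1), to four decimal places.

∂f₁/∂v = -2·u·v + 2·v.
At (2, -1) this is 2.0000.

2.0000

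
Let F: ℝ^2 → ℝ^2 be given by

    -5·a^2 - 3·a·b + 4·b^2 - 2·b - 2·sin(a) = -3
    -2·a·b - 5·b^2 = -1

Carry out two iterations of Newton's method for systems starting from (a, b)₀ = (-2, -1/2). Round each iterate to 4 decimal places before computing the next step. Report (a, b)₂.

At (-2, -1/2): F = (-16.181405, -2.2500).
Jacobian J = [[-10·a - 3·b - 2·cos(a), -3·a + 8·b - 2], [-2·b, -2·a - 10·b]].
At the point, J = [[22.332294, 0.0000], [1.0000, 9.0000]] (det J = 200.990643).
Solving J·Δ = −F gives Δ = (0.7246, 0.1695).
Then the next iterate is (a, b)₁ = (-1.2754, -0.3305).
Round to (-1.2754, -0.3305) and repeat: F = (-3.386490, -0.389191), J = [[13.163262, -0.8178], [0.6610, 5.8558]].
Δ = (0.2596, 0.0372), so (a, b)₂ = (-1.0158, -0.2933).

(-1.0158, -0.2933)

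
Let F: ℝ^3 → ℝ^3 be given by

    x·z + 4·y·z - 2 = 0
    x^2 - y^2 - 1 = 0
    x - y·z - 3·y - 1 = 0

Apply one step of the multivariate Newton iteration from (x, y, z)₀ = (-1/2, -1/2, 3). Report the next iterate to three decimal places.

(-2.500, -1.500, -8.000)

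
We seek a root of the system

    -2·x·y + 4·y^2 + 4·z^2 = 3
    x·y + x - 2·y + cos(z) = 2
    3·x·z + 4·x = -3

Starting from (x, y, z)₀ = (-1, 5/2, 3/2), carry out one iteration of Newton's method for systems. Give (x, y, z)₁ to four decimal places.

(0.4458, -0.0421, 3.7630)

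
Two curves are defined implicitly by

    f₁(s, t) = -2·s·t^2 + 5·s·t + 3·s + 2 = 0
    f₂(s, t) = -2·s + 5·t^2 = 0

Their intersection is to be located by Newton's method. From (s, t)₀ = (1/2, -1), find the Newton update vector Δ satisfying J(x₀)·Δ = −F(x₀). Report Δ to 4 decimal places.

(0.3673, 0.3265)

At (1/2, -1): F = (0.0000, 4.0000).
Jacobian J = [[-2·t^2 + 5·t + 3, -4·s·t + 5·s], [-2, 10·t]].
At the point, J = [[-4.0000, 4.5000], [-2.0000, -10.0000]] (det J = 49.0000).
Solving J·Δ = −F gives Δ = (0.3673, 0.3265).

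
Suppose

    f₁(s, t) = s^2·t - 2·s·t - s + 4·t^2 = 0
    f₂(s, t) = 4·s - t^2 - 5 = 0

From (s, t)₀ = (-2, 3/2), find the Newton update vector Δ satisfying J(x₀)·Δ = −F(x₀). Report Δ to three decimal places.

(4.720, 1.210)

At (-2, 3/2): F = (23.000, -15.250).
Jacobian J = [[2·s·t - 2·t - 1, s^2 - 2·s + 8·t], [4, -2·t]].
At the point, J = [[-10.000, 20.000], [4.000, -3.000]] (det J = -50.000).
Solving J·Δ = −F gives Δ = (4.720, 1.210).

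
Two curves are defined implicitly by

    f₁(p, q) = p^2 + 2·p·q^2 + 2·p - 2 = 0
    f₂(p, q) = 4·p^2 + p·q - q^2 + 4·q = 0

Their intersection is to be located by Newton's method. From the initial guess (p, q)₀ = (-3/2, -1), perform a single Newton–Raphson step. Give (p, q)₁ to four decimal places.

At (-3/2, -1): F = (-5.7500, 5.5000).
Jacobian J = [[2·p + 2·q^2 + 2, 4·p·q], [8·p + q, p - 2·q + 4]].
At the point, J = [[1.0000, 6.0000], [-13.0000, 4.5000]] (det J = 82.5000).
Solving J·Δ = −F gives Δ = (0.7136, 0.8394).
Then the next iterate is (p, q)₁ = (-0.7864, -0.1606).

(-0.7864, -0.1606)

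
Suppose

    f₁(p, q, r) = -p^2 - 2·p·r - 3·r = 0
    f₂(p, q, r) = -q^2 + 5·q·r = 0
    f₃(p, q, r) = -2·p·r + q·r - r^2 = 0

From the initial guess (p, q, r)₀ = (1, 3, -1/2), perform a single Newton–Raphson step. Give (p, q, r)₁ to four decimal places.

(0.2841, 1.8409, -0.0568)

At (1, 3, -1/2): F = (1.5000, -16.5000, -0.7500).
Jacobian J = [[-2·p - 2·r, 0, -2·p - 3], [0, -2·q + 5·r, 5·q], [-2·r, r, -2·p + q - 2·r]].
At the point, J = [[-1.0000, 0.0000, -5.0000], [0.0000, -8.5000, 15.0000], [1.0000, -0.5000, 2.0000]] (det J = -33.0000).
Solving J·Δ = −F gives Δ = (-0.7159, -1.1591, 0.4432).
Then the next iterate is (p, q, r)₁ = (0.2841, 1.8409, -0.0568).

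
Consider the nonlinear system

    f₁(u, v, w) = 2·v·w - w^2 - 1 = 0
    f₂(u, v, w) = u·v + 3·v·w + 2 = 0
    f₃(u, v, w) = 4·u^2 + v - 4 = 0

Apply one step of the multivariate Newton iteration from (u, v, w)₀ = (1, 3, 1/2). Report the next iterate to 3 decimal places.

At (1, 3, 1/2): F = (1.750, 9.500, 3.000).
Jacobian J = [[0, 2·w, 2·v - 2·w], [v, u + 3·w, 3·v], [8·u, 1, 0]].
At the point, J = [[0.000, 1.000, 5.000], [3.000, 2.500, 9.000], [8.000, 1.000, 0.000]] (det J = -13.000).
Solving J·Δ = −F gives Δ = (1.635, -16.077, 2.865).
Then the next iterate is (u, v, w)₁ = (2.635, -13.077, 3.365).

(2.635, -13.077, 3.365)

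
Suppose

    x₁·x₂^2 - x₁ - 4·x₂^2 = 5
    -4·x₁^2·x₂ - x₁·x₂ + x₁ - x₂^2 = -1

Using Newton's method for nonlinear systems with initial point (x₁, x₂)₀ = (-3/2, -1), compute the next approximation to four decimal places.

At (-3/2, -1): F = (-9.0000, 6.0000).
Jacobian J = [[x₂^2 - 1, 2·x₁·x₂ - 8·x₂], [-8·x₁·x₂ - x₂ + 1, -4·x₁^2 - x₁ - 2·x₂]].
At the point, J = [[0.0000, 11.0000], [-10.0000, -5.5000]] (det J = 110.0000).
Solving J·Δ = −F gives Δ = (0.1500, 0.8182).
Then the next iterate is (x₁, x₂)₁ = (-1.3500, -0.1818).

(-1.3500, -0.1818)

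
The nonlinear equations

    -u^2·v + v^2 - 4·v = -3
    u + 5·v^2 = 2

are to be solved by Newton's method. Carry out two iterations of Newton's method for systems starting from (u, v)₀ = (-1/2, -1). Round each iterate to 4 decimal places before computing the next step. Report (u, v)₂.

At (-1/2, -1): F = (8.2500, 2.5000).
Jacobian J = [[-2·u·v, -u^2 + 2·v - 4], [1, 10·v]].
At the point, J = [[-1.0000, -6.2500], [1.0000, -10.0000]] (det J = 16.2500).
Solving J·Δ = −F gives Δ = (4.1154, 0.6615).
Then the next iterate is (u, v)₁ = (3.6154, -0.3385).
Round to (3.6154, -0.3385) and repeat: F = (8.893155, 2.188311), J = [[2.447626, -17.748117], [1.0000, -3.3850]].
Δ = (-0.9231, 0.3738), so (u, v)₂ = (2.6923, 0.0353).

(2.6923, 0.0353)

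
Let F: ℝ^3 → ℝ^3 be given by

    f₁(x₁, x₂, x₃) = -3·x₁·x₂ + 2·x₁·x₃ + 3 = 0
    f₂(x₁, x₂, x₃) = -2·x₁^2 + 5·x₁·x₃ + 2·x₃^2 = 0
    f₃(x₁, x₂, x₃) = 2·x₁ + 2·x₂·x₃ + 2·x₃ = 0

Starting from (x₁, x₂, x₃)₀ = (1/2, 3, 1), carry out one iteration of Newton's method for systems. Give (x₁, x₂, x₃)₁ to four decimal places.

(0.7225, 1.1498, 0.2819)

At (1/2, 3, 1): F = (-0.5000, 4.0000, 9.0000).
Jacobian J = [[-3·x₂ + 2·x₃, -3·x₁, 2·x₁], [-4·x₁ + 5·x₃, 0, 5·x₁ + 4·x₃], [2, 2·x₃, 2·x₂ + 2]].
At the point, J = [[-7.0000, -1.5000, 1.0000], [3.0000, 0.0000, 6.5000], [2.0000, 2.0000, 8.0000]] (det J = 113.5000).
Solving J·Δ = −F gives Δ = (0.2225, -1.8502, -0.7181).
Then the next iterate is (x₁, x₂, x₃)₁ = (0.7225, 1.1498, 0.2819).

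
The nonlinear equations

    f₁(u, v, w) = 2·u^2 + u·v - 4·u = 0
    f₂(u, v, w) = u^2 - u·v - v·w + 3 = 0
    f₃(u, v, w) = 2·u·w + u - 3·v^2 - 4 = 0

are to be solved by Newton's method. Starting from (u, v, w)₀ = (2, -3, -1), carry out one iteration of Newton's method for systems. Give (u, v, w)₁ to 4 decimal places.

(2.5833, -0.2917, -4.7917)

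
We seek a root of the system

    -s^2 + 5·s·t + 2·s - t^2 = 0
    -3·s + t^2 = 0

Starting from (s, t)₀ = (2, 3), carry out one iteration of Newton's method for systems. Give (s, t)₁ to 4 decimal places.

(0.7333, 1.8667)

At (2, 3): F = (21.0000, 3.0000).
Jacobian J = [[-2·s + 5·t + 2, 5·s - 2·t], [-3, 2·t]].
At the point, J = [[13.0000, 4.0000], [-3.0000, 6.0000]] (det J = 90.0000).
Solving J·Δ = −F gives Δ = (-1.2667, -1.1333).
Then the next iterate is (s, t)₁ = (0.7333, 1.8667).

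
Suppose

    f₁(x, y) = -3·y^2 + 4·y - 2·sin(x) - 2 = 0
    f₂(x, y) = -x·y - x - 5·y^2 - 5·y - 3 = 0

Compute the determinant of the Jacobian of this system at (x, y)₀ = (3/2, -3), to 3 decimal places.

J = [[-2·cos(x), -6·y + 4], [-y - 1, -x - 10·y - 5]].
At the point, J = [[-0.14147, 22.000], [2.000, 23.500]].
det J = -47.325.

-47.325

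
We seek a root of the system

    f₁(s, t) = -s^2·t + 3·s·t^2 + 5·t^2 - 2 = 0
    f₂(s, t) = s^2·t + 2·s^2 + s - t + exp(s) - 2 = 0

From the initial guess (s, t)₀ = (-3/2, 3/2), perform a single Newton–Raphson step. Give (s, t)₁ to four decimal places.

(-1.0793, 2.1436)

At (-3/2, 3/2): F = (-4.2500, 3.098130).
Jacobian J = [[-2·s·t + 3·t^2, -s^2 + 6·s·t + 10·t], [2·s·t + 4·s + exp(s) + 1, s^2 - 1]].
At the point, J = [[11.2500, -0.7500], [-9.276870, 1.2500]] (det J = 7.104848).
Solving J·Δ = −F gives Δ = (0.4207, 0.6436).
Then the next iterate is (s, t)₁ = (-1.0793, 2.1436).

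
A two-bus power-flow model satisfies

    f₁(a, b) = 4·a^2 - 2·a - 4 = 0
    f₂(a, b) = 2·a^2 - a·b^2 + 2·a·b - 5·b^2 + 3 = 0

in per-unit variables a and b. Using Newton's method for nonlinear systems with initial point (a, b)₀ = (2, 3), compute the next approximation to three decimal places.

(1.429, 1.872)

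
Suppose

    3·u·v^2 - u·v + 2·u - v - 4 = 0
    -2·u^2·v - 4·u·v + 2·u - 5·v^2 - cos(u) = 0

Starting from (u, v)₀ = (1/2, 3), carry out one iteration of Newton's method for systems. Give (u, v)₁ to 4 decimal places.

At (1/2, 3): F = (6.0000, -52.377583).
Jacobian J = [[3·v^2 - v + 2, 6·u·v - u - 1], [-4·u·v - 4·v + sin(u) + 2, -2·u^2 - 4·u - 10·v]].
At the point, J = [[26.0000, 7.5000], [-15.520574, -32.5000]] (det J = -728.595692).
Solving J·Δ = −F gives Δ = (0.2715, -1.7413).
Then the next iterate is (u, v)₁ = (0.7715, 1.2587).

(0.7715, 1.2587)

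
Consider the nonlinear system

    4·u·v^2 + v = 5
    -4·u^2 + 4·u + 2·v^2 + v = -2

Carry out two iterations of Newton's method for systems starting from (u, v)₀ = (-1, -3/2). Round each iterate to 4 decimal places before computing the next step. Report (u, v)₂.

At (-1, -3/2): F = (-15.5000, -3.0000).
Jacobian J = [[4·v^2, 8·u·v + 1], [-8·u + 4, 4·v + 1]].
At the point, J = [[9.0000, 13.0000], [12.0000, -5.0000]] (det J = -201.0000).
Solving J·Δ = −F gives Δ = (0.5796, 0.7910).
Then the next iterate is (u, v)₁ = (-0.4204, -0.7090).
Round to (-0.4204, -0.7090) and repeat: F = (-6.554308, -0.092183), J = [[2.010724, 3.384509], [7.3632, -1.8360]].
Δ = (0.4315, 1.6802), so (u, v)₂ = (0.0111, 0.9712).

(0.0111, 0.9712)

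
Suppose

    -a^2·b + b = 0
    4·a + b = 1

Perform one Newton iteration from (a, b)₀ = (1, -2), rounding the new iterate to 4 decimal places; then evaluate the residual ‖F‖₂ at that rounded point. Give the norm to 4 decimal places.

0.0000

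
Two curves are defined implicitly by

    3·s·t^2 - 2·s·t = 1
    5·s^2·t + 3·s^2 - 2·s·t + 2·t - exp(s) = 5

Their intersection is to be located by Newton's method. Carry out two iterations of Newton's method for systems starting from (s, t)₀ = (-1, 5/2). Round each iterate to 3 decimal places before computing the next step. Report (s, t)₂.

(-0.602, 0.927)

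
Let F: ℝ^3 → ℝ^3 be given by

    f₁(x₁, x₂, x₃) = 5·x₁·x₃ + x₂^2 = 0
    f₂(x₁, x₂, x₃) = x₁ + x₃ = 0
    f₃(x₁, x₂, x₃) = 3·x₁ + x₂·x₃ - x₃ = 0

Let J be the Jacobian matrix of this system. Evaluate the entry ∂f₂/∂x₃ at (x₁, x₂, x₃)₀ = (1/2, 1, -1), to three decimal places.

∂f₂/∂x₃ = 1.
At (1/2, 1, -1) this is 1.000.

1.000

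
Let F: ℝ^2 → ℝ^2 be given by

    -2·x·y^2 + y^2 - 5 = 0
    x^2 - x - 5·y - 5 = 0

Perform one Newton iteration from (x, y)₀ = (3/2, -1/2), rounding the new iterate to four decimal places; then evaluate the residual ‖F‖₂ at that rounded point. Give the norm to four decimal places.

At (3/2, -1/2): F = (-5.5000, -1.7500).
Jacobian J = [[-2·y^2, -4·x·y + 2·y], [2·x - 1, -5]].
At the point, J = [[-0.5000, 2.0000], [2.0000, -5.0000]] (det J = -1.5000).
Solving J·Δ = −F gives Δ = (20.6667, 7.9167).
Then the next iterate is (x, y)₁ = (22.1667, 7.4167).
Re-evaluating at (22.1667, 7.4167): F = (-2388.659352, 427.112389), so ‖F‖₂ = 2426.5446.

2426.5446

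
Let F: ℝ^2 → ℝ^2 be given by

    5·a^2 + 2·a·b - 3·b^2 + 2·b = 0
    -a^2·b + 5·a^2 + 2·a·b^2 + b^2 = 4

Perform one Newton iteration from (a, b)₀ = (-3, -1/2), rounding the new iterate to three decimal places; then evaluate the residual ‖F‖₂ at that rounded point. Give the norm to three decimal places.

3.818

At (-3, -1/2): F = (46.250, 44.250).
Jacobian J = [[10·a + 2·b, 2·a - 6·b + 2], [-2·a·b + 10·a + 2·b^2, -a^2 + 4·a·b + 2·b]].
At the point, J = [[-31.000, -1.000], [-32.500, -4.000]] (det J = 91.500).
Solving J·Δ = −F gives Δ = (1.538, -1.436).
Then the next iterate is (a, b)₁ = (-1.462, -1.936).
Re-evaluating at (-1.462, -1.936): F = (1.23180, 3.61397), so ‖F‖₂ = 3.818.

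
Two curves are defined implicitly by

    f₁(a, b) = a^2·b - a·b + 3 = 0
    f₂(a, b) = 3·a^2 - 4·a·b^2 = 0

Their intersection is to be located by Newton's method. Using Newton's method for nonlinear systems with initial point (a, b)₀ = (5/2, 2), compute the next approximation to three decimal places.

(1.424, 1.496)

At (5/2, 2): F = (10.500, -21.250).
Jacobian J = [[2·a·b - b, a^2 - a], [6·a - 4·b^2, -8·a·b]].
At the point, J = [[8.000, 3.750], [-1.000, -40.000]] (det J = -316.250).
Solving J·Δ = −F gives Δ = (-1.076, -0.504).
Then the next iterate is (a, b)₁ = (1.424, 1.496).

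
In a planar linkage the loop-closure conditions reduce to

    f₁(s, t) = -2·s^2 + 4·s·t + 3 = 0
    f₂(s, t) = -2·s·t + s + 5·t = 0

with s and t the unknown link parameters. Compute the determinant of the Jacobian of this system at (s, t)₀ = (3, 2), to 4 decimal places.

40.0000

J = [[-4·s + 4·t, 4·s], [-2·t + 1, -2·s + 5]].
At the point, J = [[-4.0000, 12.0000], [-3.0000, -1.0000]].
det J = 40.0000.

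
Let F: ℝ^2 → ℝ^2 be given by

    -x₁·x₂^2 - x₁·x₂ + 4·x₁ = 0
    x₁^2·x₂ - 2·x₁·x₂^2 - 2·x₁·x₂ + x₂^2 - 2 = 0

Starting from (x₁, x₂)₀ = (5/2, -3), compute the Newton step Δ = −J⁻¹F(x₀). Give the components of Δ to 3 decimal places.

(-1.378, 0.179)

At (5/2, -3): F = (-5.000, -41.750).
Jacobian J = [[-x₂^2 - x₂ + 4, -2·x₁·x₂ - x₁], [2·x₁·x₂ - 2·x₂^2 - 2·x₂, x₁^2 - 4·x₁·x₂ - 2·x₁ + 2·x₂]].
At the point, J = [[-2.000, 12.500], [-27.000, 25.250]] (det J = 287.000).
Solving J·Δ = −F gives Δ = (-1.378, 0.179).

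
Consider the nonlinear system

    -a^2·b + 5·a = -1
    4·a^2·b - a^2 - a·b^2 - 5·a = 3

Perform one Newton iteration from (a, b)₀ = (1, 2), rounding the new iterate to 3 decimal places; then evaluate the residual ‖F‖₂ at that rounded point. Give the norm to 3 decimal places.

17.263

At (1, 2): F = (4.000, -5.000).
Jacobian J = [[-2·a·b + 5, -a^2], [8·a·b - 2·a - b^2 - 5, 4·a^2 - 2·a·b]].
At the point, J = [[1.000, -1.000], [5.000, 0.000]] (det J = 5.000).
Solving J·Δ = −F gives Δ = (1.000, 5.000).
Then the next iterate is (a, b)₁ = (2.000, 7.000).
Re-evaluating at (2.000, 7.000): F = (-17.000, -3.000), so ‖F‖₂ = 17.263.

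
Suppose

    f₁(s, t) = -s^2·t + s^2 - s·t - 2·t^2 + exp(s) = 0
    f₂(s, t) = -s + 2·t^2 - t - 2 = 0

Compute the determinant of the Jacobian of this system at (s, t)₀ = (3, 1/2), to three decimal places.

J = [[-2·s·t + 2·s - t + exp(s), -s^2 - s - 4·t], [-1, 4·t - 1]].
At the point, J = [[22.58554, -14.000], [-1.000, 1.000]].
det J = 8.586.

8.586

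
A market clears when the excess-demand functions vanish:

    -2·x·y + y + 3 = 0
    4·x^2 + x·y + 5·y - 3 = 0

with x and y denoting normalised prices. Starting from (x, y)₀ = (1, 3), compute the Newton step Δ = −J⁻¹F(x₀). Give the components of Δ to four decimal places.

(0.7600, -4.5600)

At (1, 3): F = (0.0000, 19.0000).
Jacobian J = [[-2·y, -2·x + 1], [8·x + y, x + 5]].
At the point, J = [[-6.0000, -1.0000], [11.0000, 6.0000]] (det J = -25.0000).
Solving J·Δ = −F gives Δ = (0.7600, -4.5600).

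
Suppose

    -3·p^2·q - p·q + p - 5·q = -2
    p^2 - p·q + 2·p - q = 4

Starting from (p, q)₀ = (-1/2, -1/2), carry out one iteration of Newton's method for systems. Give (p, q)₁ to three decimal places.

(2.762, 0.286)

At (-1/2, -1/2): F = (4.125, -4.500).
Jacobian J = [[-6·p·q - q + 1, -3·p^2 - p - 5], [2·p - q + 2, -p - 1]].
At the point, J = [[0.000, -5.250], [1.500, -0.500]] (det J = 7.875).
Solving J·Δ = −F gives Δ = (3.262, 0.786).
Then the next iterate is (p, q)₁ = (2.762, 0.286).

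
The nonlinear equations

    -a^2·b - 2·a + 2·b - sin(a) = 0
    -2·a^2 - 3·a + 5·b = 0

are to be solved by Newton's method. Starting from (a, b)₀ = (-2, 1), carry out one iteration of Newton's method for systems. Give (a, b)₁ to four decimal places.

(-2.9305, 1.3305)

At (-2, 1): F = (2.909297, 3.0000).
Jacobian J = [[-2·a·b - cos(a) - 2, -a^2 + 2], [-4·a - 3, 5]].
At the point, J = [[2.416147, -2.0000], [5.0000, 5.0000]] (det J = 22.080734).
Solving J·Δ = −F gives Δ = (-0.9305, 0.3305).
Then the next iterate is (a, b)₁ = (-2.9305, 1.3305).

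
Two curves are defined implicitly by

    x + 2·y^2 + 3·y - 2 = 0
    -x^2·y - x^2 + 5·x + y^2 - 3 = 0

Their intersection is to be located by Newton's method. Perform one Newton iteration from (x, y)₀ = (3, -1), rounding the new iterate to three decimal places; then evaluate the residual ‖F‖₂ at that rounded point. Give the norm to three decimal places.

34.943

At (3, -1): F = (0.000, 13.000).
Jacobian J = [[1, 4·y + 3], [-2·x·y - 2·x + 5, -x^2 + 2·y]].
At the point, J = [[1.000, -1.000], [5.000, -11.000]] (det J = -6.000).
Solving J·Δ = −F gives Δ = (2.167, 2.167).
Then the next iterate is (x, y)₁ = (5.167, 1.167).
Re-evaluating at (5.167, 1.167): F = (9.39178, -33.65744), so ‖F‖₂ = 34.943.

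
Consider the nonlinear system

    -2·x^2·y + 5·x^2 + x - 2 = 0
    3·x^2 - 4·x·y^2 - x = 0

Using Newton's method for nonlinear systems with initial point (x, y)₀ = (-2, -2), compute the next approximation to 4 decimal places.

(-1.2613, -1.2320)

At (-2, -2): F = (32.0000, 46.0000).
Jacobian J = [[-4·x·y + 10·x + 1, -2·x^2], [6·x - 4·y^2 - 1, -8·x·y]].
At the point, J = [[-35.0000, -8.0000], [-29.0000, -32.0000]] (det J = 888.0000).
Solving J·Δ = −F gives Δ = (0.7387, 0.7680).
Then the next iterate is (x, y)₁ = (-1.2613, -1.2320).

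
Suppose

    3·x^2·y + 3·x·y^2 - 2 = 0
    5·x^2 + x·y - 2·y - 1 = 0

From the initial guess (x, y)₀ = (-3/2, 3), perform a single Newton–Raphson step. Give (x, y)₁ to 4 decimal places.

(-1.2004, 1.9012)

At (-3/2, 3): F = (-22.2500, -0.2500).
Jacobian J = [[6·x·y + 3·y^2, 3·x^2 + 6·x·y], [10·x + y, x - 2]].
At the point, J = [[0.0000, -20.2500], [-12.0000, -3.5000]] (det J = -243.0000).
Solving J·Δ = −F gives Δ = (0.2996, -1.0988).
Then the next iterate is (x, y)₁ = (-1.2004, 1.9012).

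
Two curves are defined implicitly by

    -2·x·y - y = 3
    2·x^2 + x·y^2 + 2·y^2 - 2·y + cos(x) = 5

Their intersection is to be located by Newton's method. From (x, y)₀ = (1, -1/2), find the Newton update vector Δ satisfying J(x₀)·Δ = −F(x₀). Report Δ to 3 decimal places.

(-1.028, -0.843)

At (1, -1/2): F = (-1.500, -0.70970).
Jacobian J = [[-2·y, -2·x - 1], [4·x + y^2 - sin(x), 2·x·y + 4·y - 2]].
At the point, J = [[1.000, -3.000], [3.40853, -5.000]] (det J = 5.22559).
Solving J·Δ = −F gives Δ = (-1.028, -0.843).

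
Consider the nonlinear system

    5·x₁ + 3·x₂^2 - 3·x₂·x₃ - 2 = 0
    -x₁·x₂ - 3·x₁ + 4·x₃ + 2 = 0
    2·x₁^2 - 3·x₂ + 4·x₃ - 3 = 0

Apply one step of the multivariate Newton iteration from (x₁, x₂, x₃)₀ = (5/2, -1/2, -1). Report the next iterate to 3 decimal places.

At (5/2, -1/2, -1): F = (9.750, -8.250, 7.000).
Jacobian J = [[5, 6·x₂ - 3·x₃, -3·x₂], [-x₂ - 3, -x₁, 4], [4·x₁, -3, 4]].
At the point, J = [[5.000, 0.000, 1.500], [-2.500, -2.500, 4.000], [10.000, -3.000, 4.000]] (det J = 58.750).
Solving J·Δ = −F gives Δ = (-1.411, -4.766, -1.798).
Then the next iterate is (x₁, x₂, x₃)₁ = (1.089, -5.266, -2.798).

(1.089, -5.266, -2.798)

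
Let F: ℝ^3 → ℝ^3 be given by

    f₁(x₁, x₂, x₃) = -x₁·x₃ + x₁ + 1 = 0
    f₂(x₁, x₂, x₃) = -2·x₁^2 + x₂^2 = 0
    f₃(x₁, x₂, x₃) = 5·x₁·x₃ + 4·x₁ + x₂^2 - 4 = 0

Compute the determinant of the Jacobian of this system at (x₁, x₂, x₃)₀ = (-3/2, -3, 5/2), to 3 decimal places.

J = [[-x₃ + 1, 0, -x₁], [-4·x₁, 2·x₂, 0], [5·x₃ + 4, 2·x₂, 5·x₁]].
At the point, J = [[-1.500, 0.000, 1.500], [6.000, -6.000, 0.000], [16.500, -6.000, -7.500]].
det J = 27.000.

27.000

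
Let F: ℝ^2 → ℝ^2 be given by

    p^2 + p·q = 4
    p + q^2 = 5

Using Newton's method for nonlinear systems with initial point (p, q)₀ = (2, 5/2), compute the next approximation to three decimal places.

At (2, 5/2): F = (5.000, 3.250).
Jacobian J = [[2·p + q, p], [1, 2·q]].
At the point, J = [[6.500, 2.000], [1.000, 5.000]] (det J = 30.500).
Solving J·Δ = −F gives Δ = (-0.607, -0.529).
Then the next iterate is (p, q)₁ = (1.393, 1.971).

(1.393, 1.971)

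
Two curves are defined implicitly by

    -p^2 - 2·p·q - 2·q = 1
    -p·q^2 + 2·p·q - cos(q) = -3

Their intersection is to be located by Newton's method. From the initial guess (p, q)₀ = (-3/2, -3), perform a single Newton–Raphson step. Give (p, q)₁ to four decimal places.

(-0.9761, -1.4655)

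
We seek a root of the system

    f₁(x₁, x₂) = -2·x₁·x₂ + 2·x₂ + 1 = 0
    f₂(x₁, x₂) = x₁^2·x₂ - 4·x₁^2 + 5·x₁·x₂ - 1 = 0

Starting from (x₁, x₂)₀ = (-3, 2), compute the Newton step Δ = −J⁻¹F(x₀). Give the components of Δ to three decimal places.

(1.908, -1.171)

At (-3, 2): F = (17.000, -49.000).
Jacobian J = [[-2·x₂, -2·x₁ + 2], [2·x₁·x₂ - 8·x₁ + 5·x₂, x₁^2 + 5·x₁]].
At the point, J = [[-4.000, 8.000], [22.000, -6.000]] (det J = -152.000).
Solving J·Δ = −F gives Δ = (1.908, -1.171).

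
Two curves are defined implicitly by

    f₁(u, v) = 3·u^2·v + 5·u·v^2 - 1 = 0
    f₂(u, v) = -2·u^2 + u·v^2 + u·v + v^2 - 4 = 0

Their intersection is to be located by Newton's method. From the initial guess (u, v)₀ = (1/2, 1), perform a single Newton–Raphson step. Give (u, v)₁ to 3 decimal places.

(-0.295, 1.714)

At (1/2, 1): F = (2.250, -2.500).
Jacobian J = [[6·u·v + 5·v^2, 3·u^2 + 10·u·v], [-4·u + v^2 + v, 2·u·v + u + 2·v]].
At the point, J = [[8.000, 5.750], [0.000, 3.500]] (det J = 28.000).
Solving J·Δ = −F gives Δ = (-0.795, 0.714).
Then the next iterate is (u, v)₁ = (-0.295, 1.714).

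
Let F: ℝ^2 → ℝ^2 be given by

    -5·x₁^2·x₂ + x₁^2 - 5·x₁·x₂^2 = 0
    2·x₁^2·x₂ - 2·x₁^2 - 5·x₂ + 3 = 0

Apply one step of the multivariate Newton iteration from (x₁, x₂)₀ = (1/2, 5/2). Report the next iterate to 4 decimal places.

(0.6586, 0.6613)

At (1/2, 5/2): F = (-18.5000, -8.7500).
Jacobian J = [[-10·x₁·x₂ + 2·x₁ - 5·x₂^2, -5·x₁^2 - 10·x₁·x₂], [4·x₁·x₂ - 4·x₁, 2·x₁^2 - 5]].
At the point, J = [[-42.7500, -13.7500], [3.0000, -4.5000]] (det J = 233.6250).
Solving J·Δ = −F gives Δ = (0.1586, -1.8387).
Then the next iterate is (x₁, x₂)₁ = (0.6586, 0.6613).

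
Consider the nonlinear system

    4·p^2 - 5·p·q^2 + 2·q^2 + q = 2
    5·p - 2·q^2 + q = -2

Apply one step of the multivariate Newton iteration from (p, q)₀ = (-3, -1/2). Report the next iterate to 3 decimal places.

At (-3, -1/2): F = (37.750, -14.000).
Jacobian J = [[8·p - 5·q^2, -10·p·q + 4·q + 1], [5, -4·q + 1]].
At the point, J = [[-25.250, -16.000], [5.000, 3.000]] (det J = 4.250).
Solving J·Δ = −F gives Δ = (26.059, -38.765).
Then the next iterate is (p, q)₁ = (23.059, -39.265).

(23.059, -39.265)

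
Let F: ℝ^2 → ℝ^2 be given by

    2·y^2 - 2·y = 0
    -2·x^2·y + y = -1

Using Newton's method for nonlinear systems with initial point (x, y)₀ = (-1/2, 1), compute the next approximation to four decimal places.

At (-1/2, 1): F = (0.0000, 1.5000).
Jacobian J = [[0, 4·y - 2], [-4·x·y, -2·x^2 + 1]].
At the point, J = [[0.0000, 2.0000], [2.0000, 0.5000]] (det J = -4.0000).
Solving J·Δ = −F gives Δ = (-0.7500, 0.0000).
Then the next iterate is (x, y)₁ = (-1.2500, 1.0000).

(-1.2500, 1.0000)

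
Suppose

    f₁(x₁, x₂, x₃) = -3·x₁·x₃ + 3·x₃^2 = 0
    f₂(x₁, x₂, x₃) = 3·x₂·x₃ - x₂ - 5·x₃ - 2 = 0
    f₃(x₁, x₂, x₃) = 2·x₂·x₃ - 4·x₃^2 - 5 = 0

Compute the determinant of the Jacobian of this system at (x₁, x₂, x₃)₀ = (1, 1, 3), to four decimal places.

1476.0000

J = [[-3·x₃, 0, -3·x₁ + 6·x₃], [0, 3·x₃ - 1, 3·x₂ - 5], [0, 2·x₃, 2·x₂ - 8·x₃]].
At the point, J = [[-9.0000, 0.0000, 15.0000], [0.0000, 8.0000, -2.0000], [0.0000, 6.0000, -22.0000]].
det J = 1476.0000.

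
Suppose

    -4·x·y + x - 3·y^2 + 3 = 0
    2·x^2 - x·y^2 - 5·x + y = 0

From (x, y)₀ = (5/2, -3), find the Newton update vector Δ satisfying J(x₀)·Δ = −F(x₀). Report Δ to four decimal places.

(-1.4167, 1.2396)

At (5/2, -3): F = (8.5000, -25.5000).
Jacobian J = [[-4·y + 1, -4·x - 6·y], [4·x - y^2 - 5, -2·x·y + 1]].
At the point, J = [[13.0000, 8.0000], [-4.0000, 16.0000]] (det J = 240.0000).
Solving J·Δ = −F gives Δ = (-1.4167, 1.2396).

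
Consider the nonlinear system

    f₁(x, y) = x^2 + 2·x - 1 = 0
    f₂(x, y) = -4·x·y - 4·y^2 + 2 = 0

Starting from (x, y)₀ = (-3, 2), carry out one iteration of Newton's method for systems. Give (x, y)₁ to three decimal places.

At (-3, 2): F = (2.000, 10.000).
Jacobian J = [[2·x + 2, 0], [-4·y, -4·x - 8·y]].
At the point, J = [[-4.000, 0.000], [-8.000, -4.000]] (det J = 16.000).
Solving J·Δ = −F gives Δ = (0.500, 1.500).
Then the next iterate is (x, y)₁ = (-2.500, 3.500).

(-2.500, 3.500)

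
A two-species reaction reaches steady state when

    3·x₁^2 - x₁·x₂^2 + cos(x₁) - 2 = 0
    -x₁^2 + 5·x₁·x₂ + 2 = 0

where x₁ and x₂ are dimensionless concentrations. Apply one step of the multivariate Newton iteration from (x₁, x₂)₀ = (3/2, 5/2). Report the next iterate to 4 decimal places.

At (3/2, 5/2): F = (-4.554263, 18.5000).
Jacobian J = [[6·x₁ - x₂^2 - sin(x₁), -2·x₁·x₂], [-2·x₁ + 5·x₂, 5·x₁]].
At the point, J = [[1.752505, -7.5000], [9.5000, 7.5000]] (det J = 84.393788).
Solving J·Δ = −F gives Δ = (-1.2393, -0.8968).
Then the next iterate is (x₁, x₂)₁ = (0.2607, 1.6032).

(0.2607, 1.6032)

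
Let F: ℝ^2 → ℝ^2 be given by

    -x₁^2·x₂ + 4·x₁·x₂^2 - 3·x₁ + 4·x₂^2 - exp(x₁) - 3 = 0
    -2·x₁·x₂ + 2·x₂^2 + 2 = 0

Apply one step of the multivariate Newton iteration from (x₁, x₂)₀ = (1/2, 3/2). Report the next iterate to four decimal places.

At (1/2, 3/2): F = (6.976279, 5.0000).
Jacobian J = [[-2·x₁·x₂ + 4·x₂^2 - exp(x₁) - 3, -x₁^2 + 8·x₁·x₂ + 8·x₂], [-2·x₂, -2·x₁ + 4·x₂]].
At the point, J = [[2.851279, 17.7500], [-3.0000, 5.0000]] (det J = 67.506394).
Solving J·Δ = −F gives Δ = (0.7980, -0.5212).
Then the next iterate is (x₁, x₂)₁ = (1.2980, 0.9788).

(1.2980, 0.9788)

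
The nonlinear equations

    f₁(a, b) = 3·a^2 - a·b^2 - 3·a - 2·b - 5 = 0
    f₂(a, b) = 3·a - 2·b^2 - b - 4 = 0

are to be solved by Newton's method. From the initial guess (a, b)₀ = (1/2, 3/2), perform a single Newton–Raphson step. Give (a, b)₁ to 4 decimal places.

At (1/2, 3/2): F = (-9.8750, -8.5000).
Jacobian J = [[6·a - b^2 - 3, -2·a·b - 2], [3, -4·b - 1]].
At the point, J = [[-2.2500, -3.5000], [3.0000, -7.0000]] (det J = 26.2500).
Solving J·Δ = −F gives Δ = (-1.5000, -1.8571).
Then the next iterate is (a, b)₁ = (-1.0000, -0.3571).

(-1.0000, -0.3571)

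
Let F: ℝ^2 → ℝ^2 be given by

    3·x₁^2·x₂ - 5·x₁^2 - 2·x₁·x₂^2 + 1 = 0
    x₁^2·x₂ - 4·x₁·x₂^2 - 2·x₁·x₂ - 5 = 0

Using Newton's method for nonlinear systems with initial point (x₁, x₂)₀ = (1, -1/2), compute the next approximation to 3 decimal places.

(1.268, 1.423)

At (1, -1/2): F = (-6.000, -5.500).
Jacobian J = [[6·x₁·x₂ - 10·x₁ - 2·x₂^2, 3·x₁^2 - 4·x₁·x₂], [2·x₁·x₂ - 4·x₂^2 - 2·x₂, x₁^2 - 8·x₁·x₂ - 2·x₁]].
At the point, J = [[-13.500, 5.000], [-1.000, 3.000]] (det J = -35.500).
Solving J·Δ = −F gives Δ = (0.268, 1.923).
Then the next iterate is (x₁, x₂)₁ = (1.268, 1.423).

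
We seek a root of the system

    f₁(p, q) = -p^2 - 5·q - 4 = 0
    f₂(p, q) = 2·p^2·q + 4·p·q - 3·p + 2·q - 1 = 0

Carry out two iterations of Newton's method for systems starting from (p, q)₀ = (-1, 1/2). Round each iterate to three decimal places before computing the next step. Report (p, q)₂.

(-0.484, -0.842)

At (-1, 1/2): F = (-7.500, 2.000).
Jacobian J = [[-2·p, -5], [4·p·q + 4·q - 3, 2·p^2 + 4·p + 2]].
At the point, J = [[2.000, -5.000], [-3.000, 0.000]] (det J = -15.000).
Solving J·Δ = −F gives Δ = (0.667, -1.233).
Then the next iterate is (p, q)₁ = (-0.333, -0.733).
Round to (-0.333, -0.733) and repeat: F = (-0.44589, -0.65321), J = [[0.666, -5.000], [-4.95564, 0.88978]].
Δ = (-0.151, -0.109), so (p, q)₂ = (-0.484, -0.842).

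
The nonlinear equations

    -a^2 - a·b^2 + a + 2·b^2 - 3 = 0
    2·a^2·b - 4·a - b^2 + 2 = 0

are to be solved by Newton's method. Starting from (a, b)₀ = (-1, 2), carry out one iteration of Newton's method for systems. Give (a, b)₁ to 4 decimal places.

(-0.4110, 1.4658)

At (-1, 2): F = (7.0000, 6.0000).
Jacobian J = [[-2·a - b^2 + 1, -2·a·b + 4·b], [4·a·b - 4, 2·a^2 - 2·b]].
At the point, J = [[-1.0000, 12.0000], [-12.0000, -2.0000]] (det J = 146.0000).
Solving J·Δ = −F gives Δ = (0.5890, -0.5342).
Then the next iterate is (a, b)₁ = (-0.4110, 1.4658).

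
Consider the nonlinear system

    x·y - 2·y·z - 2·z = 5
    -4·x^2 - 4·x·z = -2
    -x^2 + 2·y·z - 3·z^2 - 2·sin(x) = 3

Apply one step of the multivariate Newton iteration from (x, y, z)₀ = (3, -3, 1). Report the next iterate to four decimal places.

(1.4504, 3.2212, 0.7825)

At (3, -3, 1): F = (-10.0000, -46.0000, -21.282240).
Jacobian J = [[y, x - 2·z, -2·y - 2], [-8·x - 4·z, 0, -4·x], [-2·x - 2·cos(x), 2·z, 2·y - 6·z]].
At the point, J = [[-3.0000, 1.0000, 4.0000], [-28.0000, 0.0000, -12.0000], [-4.020015, 2.0000, -12.0000]] (det J = -583.759820).
Solving J·Δ = −F gives Δ = (-1.5496, 6.2212, -0.2175).
Then the next iterate is (x, y, z)₁ = (1.4504, 3.2212, 0.7825).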